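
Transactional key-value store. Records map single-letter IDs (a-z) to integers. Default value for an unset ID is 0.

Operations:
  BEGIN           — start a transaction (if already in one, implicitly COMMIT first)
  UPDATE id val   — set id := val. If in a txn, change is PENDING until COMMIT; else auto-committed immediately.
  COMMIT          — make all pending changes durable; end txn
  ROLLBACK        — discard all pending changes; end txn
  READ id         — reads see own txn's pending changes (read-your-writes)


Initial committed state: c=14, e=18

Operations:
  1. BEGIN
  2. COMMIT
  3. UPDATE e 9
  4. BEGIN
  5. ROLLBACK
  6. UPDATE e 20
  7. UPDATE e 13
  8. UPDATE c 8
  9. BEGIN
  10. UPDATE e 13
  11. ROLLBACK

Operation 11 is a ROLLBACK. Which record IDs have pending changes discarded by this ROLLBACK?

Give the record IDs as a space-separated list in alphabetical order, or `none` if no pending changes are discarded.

Answer: e

Derivation:
Initial committed: {c=14, e=18}
Op 1: BEGIN: in_txn=True, pending={}
Op 2: COMMIT: merged [] into committed; committed now {c=14, e=18}
Op 3: UPDATE e=9 (auto-commit; committed e=9)
Op 4: BEGIN: in_txn=True, pending={}
Op 5: ROLLBACK: discarded pending []; in_txn=False
Op 6: UPDATE e=20 (auto-commit; committed e=20)
Op 7: UPDATE e=13 (auto-commit; committed e=13)
Op 8: UPDATE c=8 (auto-commit; committed c=8)
Op 9: BEGIN: in_txn=True, pending={}
Op 10: UPDATE e=13 (pending; pending now {e=13})
Op 11: ROLLBACK: discarded pending ['e']; in_txn=False
ROLLBACK at op 11 discards: ['e']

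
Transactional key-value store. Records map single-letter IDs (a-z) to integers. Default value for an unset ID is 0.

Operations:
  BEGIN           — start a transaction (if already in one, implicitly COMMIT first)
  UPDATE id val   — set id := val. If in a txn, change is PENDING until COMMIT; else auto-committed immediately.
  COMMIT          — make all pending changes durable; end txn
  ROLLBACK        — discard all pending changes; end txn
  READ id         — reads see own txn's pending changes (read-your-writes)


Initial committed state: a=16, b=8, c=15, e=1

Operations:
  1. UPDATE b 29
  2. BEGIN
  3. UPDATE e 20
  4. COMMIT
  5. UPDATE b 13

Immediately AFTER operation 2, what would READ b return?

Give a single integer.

Initial committed: {a=16, b=8, c=15, e=1}
Op 1: UPDATE b=29 (auto-commit; committed b=29)
Op 2: BEGIN: in_txn=True, pending={}
After op 2: visible(b) = 29 (pending={}, committed={a=16, b=29, c=15, e=1})

Answer: 29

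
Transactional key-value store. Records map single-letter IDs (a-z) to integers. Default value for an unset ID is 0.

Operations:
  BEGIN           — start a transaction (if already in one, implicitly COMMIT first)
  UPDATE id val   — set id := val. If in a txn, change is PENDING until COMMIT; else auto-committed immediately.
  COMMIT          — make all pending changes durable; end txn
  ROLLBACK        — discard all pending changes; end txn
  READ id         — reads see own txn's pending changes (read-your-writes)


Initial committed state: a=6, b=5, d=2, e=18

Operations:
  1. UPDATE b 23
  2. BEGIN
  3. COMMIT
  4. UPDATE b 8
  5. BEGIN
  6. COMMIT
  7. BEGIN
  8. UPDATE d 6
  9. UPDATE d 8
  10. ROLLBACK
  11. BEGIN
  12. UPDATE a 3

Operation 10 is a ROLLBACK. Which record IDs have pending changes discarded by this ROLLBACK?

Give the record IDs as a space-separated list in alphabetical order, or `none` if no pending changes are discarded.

Answer: d

Derivation:
Initial committed: {a=6, b=5, d=2, e=18}
Op 1: UPDATE b=23 (auto-commit; committed b=23)
Op 2: BEGIN: in_txn=True, pending={}
Op 3: COMMIT: merged [] into committed; committed now {a=6, b=23, d=2, e=18}
Op 4: UPDATE b=8 (auto-commit; committed b=8)
Op 5: BEGIN: in_txn=True, pending={}
Op 6: COMMIT: merged [] into committed; committed now {a=6, b=8, d=2, e=18}
Op 7: BEGIN: in_txn=True, pending={}
Op 8: UPDATE d=6 (pending; pending now {d=6})
Op 9: UPDATE d=8 (pending; pending now {d=8})
Op 10: ROLLBACK: discarded pending ['d']; in_txn=False
Op 11: BEGIN: in_txn=True, pending={}
Op 12: UPDATE a=3 (pending; pending now {a=3})
ROLLBACK at op 10 discards: ['d']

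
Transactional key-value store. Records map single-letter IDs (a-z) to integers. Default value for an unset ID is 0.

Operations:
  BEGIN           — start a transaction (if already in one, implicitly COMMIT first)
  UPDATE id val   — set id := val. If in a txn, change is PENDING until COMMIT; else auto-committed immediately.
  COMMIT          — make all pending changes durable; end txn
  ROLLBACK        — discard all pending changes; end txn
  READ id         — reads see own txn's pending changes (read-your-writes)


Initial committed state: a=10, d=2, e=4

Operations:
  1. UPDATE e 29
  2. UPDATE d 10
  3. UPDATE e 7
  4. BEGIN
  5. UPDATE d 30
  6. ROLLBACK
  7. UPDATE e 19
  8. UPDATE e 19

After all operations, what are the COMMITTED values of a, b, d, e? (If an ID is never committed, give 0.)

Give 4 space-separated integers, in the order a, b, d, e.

Answer: 10 0 10 19

Derivation:
Initial committed: {a=10, d=2, e=4}
Op 1: UPDATE e=29 (auto-commit; committed e=29)
Op 2: UPDATE d=10 (auto-commit; committed d=10)
Op 3: UPDATE e=7 (auto-commit; committed e=7)
Op 4: BEGIN: in_txn=True, pending={}
Op 5: UPDATE d=30 (pending; pending now {d=30})
Op 6: ROLLBACK: discarded pending ['d']; in_txn=False
Op 7: UPDATE e=19 (auto-commit; committed e=19)
Op 8: UPDATE e=19 (auto-commit; committed e=19)
Final committed: {a=10, d=10, e=19}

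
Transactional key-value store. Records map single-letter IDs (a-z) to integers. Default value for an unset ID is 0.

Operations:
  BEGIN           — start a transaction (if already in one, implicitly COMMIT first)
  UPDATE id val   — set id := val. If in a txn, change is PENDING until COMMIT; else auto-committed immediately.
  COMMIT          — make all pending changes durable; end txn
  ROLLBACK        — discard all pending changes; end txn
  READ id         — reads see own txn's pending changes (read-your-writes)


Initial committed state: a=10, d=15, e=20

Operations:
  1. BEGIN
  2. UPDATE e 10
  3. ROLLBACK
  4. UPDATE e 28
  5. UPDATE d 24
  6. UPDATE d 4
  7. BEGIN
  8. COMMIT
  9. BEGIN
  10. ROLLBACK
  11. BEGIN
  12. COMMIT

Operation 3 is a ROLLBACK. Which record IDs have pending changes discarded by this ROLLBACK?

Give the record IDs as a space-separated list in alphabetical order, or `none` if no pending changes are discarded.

Initial committed: {a=10, d=15, e=20}
Op 1: BEGIN: in_txn=True, pending={}
Op 2: UPDATE e=10 (pending; pending now {e=10})
Op 3: ROLLBACK: discarded pending ['e']; in_txn=False
Op 4: UPDATE e=28 (auto-commit; committed e=28)
Op 5: UPDATE d=24 (auto-commit; committed d=24)
Op 6: UPDATE d=4 (auto-commit; committed d=4)
Op 7: BEGIN: in_txn=True, pending={}
Op 8: COMMIT: merged [] into committed; committed now {a=10, d=4, e=28}
Op 9: BEGIN: in_txn=True, pending={}
Op 10: ROLLBACK: discarded pending []; in_txn=False
Op 11: BEGIN: in_txn=True, pending={}
Op 12: COMMIT: merged [] into committed; committed now {a=10, d=4, e=28}
ROLLBACK at op 3 discards: ['e']

Answer: e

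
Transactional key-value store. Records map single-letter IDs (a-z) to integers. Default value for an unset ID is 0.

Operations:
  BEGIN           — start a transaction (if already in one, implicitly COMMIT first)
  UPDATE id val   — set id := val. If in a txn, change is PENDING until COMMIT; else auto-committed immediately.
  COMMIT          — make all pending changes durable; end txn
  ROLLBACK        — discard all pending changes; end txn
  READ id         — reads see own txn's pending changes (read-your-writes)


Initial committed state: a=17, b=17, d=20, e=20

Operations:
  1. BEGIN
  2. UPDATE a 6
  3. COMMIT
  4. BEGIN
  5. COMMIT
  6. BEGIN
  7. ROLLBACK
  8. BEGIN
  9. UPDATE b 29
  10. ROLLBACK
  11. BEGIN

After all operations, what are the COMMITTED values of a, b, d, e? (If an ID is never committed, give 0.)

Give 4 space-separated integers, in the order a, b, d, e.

Answer: 6 17 20 20

Derivation:
Initial committed: {a=17, b=17, d=20, e=20}
Op 1: BEGIN: in_txn=True, pending={}
Op 2: UPDATE a=6 (pending; pending now {a=6})
Op 3: COMMIT: merged ['a'] into committed; committed now {a=6, b=17, d=20, e=20}
Op 4: BEGIN: in_txn=True, pending={}
Op 5: COMMIT: merged [] into committed; committed now {a=6, b=17, d=20, e=20}
Op 6: BEGIN: in_txn=True, pending={}
Op 7: ROLLBACK: discarded pending []; in_txn=False
Op 8: BEGIN: in_txn=True, pending={}
Op 9: UPDATE b=29 (pending; pending now {b=29})
Op 10: ROLLBACK: discarded pending ['b']; in_txn=False
Op 11: BEGIN: in_txn=True, pending={}
Final committed: {a=6, b=17, d=20, e=20}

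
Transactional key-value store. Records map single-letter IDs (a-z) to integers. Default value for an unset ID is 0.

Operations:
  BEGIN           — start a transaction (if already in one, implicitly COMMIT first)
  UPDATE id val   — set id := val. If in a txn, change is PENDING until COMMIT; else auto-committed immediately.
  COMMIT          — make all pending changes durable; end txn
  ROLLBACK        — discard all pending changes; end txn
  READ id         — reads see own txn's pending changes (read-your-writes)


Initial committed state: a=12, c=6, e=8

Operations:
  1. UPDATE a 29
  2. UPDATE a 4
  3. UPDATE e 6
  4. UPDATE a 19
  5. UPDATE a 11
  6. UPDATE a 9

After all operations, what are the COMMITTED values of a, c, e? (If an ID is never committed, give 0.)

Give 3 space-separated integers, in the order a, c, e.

Answer: 9 6 6

Derivation:
Initial committed: {a=12, c=6, e=8}
Op 1: UPDATE a=29 (auto-commit; committed a=29)
Op 2: UPDATE a=4 (auto-commit; committed a=4)
Op 3: UPDATE e=6 (auto-commit; committed e=6)
Op 4: UPDATE a=19 (auto-commit; committed a=19)
Op 5: UPDATE a=11 (auto-commit; committed a=11)
Op 6: UPDATE a=9 (auto-commit; committed a=9)
Final committed: {a=9, c=6, e=6}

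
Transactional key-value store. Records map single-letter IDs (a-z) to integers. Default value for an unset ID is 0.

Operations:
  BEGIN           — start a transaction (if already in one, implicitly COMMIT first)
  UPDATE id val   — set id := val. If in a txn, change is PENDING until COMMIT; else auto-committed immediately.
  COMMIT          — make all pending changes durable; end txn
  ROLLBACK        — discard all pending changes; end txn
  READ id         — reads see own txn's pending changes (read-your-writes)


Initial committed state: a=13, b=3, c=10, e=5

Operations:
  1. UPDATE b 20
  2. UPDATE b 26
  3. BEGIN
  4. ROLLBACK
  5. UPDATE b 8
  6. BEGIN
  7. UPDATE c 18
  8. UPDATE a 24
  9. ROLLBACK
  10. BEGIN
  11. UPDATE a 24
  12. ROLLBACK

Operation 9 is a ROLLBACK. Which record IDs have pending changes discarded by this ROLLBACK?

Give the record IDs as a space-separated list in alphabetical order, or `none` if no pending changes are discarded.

Answer: a c

Derivation:
Initial committed: {a=13, b=3, c=10, e=5}
Op 1: UPDATE b=20 (auto-commit; committed b=20)
Op 2: UPDATE b=26 (auto-commit; committed b=26)
Op 3: BEGIN: in_txn=True, pending={}
Op 4: ROLLBACK: discarded pending []; in_txn=False
Op 5: UPDATE b=8 (auto-commit; committed b=8)
Op 6: BEGIN: in_txn=True, pending={}
Op 7: UPDATE c=18 (pending; pending now {c=18})
Op 8: UPDATE a=24 (pending; pending now {a=24, c=18})
Op 9: ROLLBACK: discarded pending ['a', 'c']; in_txn=False
Op 10: BEGIN: in_txn=True, pending={}
Op 11: UPDATE a=24 (pending; pending now {a=24})
Op 12: ROLLBACK: discarded pending ['a']; in_txn=False
ROLLBACK at op 9 discards: ['a', 'c']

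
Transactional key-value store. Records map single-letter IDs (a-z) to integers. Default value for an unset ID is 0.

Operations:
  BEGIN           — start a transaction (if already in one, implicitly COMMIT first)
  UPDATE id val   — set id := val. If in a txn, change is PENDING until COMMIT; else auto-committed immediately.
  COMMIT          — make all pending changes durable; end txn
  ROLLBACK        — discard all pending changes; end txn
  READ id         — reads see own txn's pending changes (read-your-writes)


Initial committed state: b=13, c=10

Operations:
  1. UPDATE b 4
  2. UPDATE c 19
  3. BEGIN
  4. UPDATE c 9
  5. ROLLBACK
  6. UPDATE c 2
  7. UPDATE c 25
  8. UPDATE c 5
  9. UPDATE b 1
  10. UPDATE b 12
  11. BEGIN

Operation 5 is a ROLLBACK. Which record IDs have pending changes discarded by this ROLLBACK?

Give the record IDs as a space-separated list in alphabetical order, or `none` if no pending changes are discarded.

Initial committed: {b=13, c=10}
Op 1: UPDATE b=4 (auto-commit; committed b=4)
Op 2: UPDATE c=19 (auto-commit; committed c=19)
Op 3: BEGIN: in_txn=True, pending={}
Op 4: UPDATE c=9 (pending; pending now {c=9})
Op 5: ROLLBACK: discarded pending ['c']; in_txn=False
Op 6: UPDATE c=2 (auto-commit; committed c=2)
Op 7: UPDATE c=25 (auto-commit; committed c=25)
Op 8: UPDATE c=5 (auto-commit; committed c=5)
Op 9: UPDATE b=1 (auto-commit; committed b=1)
Op 10: UPDATE b=12 (auto-commit; committed b=12)
Op 11: BEGIN: in_txn=True, pending={}
ROLLBACK at op 5 discards: ['c']

Answer: c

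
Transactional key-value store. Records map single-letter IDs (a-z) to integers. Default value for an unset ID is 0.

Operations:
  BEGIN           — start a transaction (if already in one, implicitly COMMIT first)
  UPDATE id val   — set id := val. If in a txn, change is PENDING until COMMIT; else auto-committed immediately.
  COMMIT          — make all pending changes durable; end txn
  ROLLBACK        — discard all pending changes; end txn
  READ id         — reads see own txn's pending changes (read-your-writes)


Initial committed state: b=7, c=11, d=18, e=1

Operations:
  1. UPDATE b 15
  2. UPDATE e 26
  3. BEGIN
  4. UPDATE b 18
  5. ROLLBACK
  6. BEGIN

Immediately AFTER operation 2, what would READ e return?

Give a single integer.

Answer: 26

Derivation:
Initial committed: {b=7, c=11, d=18, e=1}
Op 1: UPDATE b=15 (auto-commit; committed b=15)
Op 2: UPDATE e=26 (auto-commit; committed e=26)
After op 2: visible(e) = 26 (pending={}, committed={b=15, c=11, d=18, e=26})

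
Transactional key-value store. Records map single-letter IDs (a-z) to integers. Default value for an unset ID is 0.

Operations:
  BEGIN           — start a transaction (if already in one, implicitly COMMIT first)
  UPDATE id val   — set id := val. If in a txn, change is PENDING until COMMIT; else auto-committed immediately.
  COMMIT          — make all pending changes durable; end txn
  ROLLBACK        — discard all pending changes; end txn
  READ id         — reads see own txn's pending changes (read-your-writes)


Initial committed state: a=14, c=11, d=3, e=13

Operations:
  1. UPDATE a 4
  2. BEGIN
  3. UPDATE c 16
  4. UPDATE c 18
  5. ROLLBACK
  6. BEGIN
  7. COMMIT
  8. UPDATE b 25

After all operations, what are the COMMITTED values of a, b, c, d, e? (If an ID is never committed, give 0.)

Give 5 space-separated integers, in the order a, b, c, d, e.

Answer: 4 25 11 3 13

Derivation:
Initial committed: {a=14, c=11, d=3, e=13}
Op 1: UPDATE a=4 (auto-commit; committed a=4)
Op 2: BEGIN: in_txn=True, pending={}
Op 3: UPDATE c=16 (pending; pending now {c=16})
Op 4: UPDATE c=18 (pending; pending now {c=18})
Op 5: ROLLBACK: discarded pending ['c']; in_txn=False
Op 6: BEGIN: in_txn=True, pending={}
Op 7: COMMIT: merged [] into committed; committed now {a=4, c=11, d=3, e=13}
Op 8: UPDATE b=25 (auto-commit; committed b=25)
Final committed: {a=4, b=25, c=11, d=3, e=13}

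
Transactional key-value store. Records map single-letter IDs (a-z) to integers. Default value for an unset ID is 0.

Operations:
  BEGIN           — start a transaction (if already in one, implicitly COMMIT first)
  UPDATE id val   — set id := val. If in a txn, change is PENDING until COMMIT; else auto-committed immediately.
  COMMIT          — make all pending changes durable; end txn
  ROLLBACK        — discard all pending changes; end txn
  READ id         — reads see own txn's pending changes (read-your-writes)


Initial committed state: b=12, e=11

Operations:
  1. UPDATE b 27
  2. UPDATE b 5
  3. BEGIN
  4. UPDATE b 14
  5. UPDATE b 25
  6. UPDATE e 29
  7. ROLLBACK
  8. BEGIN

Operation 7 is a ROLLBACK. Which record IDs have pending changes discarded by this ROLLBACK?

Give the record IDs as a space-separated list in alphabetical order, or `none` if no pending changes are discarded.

Answer: b e

Derivation:
Initial committed: {b=12, e=11}
Op 1: UPDATE b=27 (auto-commit; committed b=27)
Op 2: UPDATE b=5 (auto-commit; committed b=5)
Op 3: BEGIN: in_txn=True, pending={}
Op 4: UPDATE b=14 (pending; pending now {b=14})
Op 5: UPDATE b=25 (pending; pending now {b=25})
Op 6: UPDATE e=29 (pending; pending now {b=25, e=29})
Op 7: ROLLBACK: discarded pending ['b', 'e']; in_txn=False
Op 8: BEGIN: in_txn=True, pending={}
ROLLBACK at op 7 discards: ['b', 'e']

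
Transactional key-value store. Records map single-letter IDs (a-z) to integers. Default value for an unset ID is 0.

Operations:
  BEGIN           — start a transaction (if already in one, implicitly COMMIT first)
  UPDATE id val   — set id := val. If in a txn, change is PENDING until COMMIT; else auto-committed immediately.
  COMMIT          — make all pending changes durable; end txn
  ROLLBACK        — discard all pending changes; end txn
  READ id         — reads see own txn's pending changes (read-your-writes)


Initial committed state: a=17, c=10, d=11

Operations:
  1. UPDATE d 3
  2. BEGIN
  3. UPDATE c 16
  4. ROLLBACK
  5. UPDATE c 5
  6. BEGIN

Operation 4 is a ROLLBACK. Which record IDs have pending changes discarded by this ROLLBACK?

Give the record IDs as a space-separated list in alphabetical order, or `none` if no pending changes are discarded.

Initial committed: {a=17, c=10, d=11}
Op 1: UPDATE d=3 (auto-commit; committed d=3)
Op 2: BEGIN: in_txn=True, pending={}
Op 3: UPDATE c=16 (pending; pending now {c=16})
Op 4: ROLLBACK: discarded pending ['c']; in_txn=False
Op 5: UPDATE c=5 (auto-commit; committed c=5)
Op 6: BEGIN: in_txn=True, pending={}
ROLLBACK at op 4 discards: ['c']

Answer: c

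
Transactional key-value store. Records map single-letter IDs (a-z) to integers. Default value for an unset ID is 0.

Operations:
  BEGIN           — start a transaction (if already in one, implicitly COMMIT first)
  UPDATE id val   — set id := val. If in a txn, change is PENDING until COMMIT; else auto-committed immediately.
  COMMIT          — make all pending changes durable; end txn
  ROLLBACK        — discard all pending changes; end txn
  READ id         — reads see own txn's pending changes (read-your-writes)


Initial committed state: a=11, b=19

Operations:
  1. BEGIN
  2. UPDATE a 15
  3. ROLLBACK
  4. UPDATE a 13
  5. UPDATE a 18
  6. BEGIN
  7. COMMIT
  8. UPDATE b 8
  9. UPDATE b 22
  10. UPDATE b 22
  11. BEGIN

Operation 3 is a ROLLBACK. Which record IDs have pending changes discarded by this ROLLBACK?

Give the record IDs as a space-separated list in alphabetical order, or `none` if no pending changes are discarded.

Answer: a

Derivation:
Initial committed: {a=11, b=19}
Op 1: BEGIN: in_txn=True, pending={}
Op 2: UPDATE a=15 (pending; pending now {a=15})
Op 3: ROLLBACK: discarded pending ['a']; in_txn=False
Op 4: UPDATE a=13 (auto-commit; committed a=13)
Op 5: UPDATE a=18 (auto-commit; committed a=18)
Op 6: BEGIN: in_txn=True, pending={}
Op 7: COMMIT: merged [] into committed; committed now {a=18, b=19}
Op 8: UPDATE b=8 (auto-commit; committed b=8)
Op 9: UPDATE b=22 (auto-commit; committed b=22)
Op 10: UPDATE b=22 (auto-commit; committed b=22)
Op 11: BEGIN: in_txn=True, pending={}
ROLLBACK at op 3 discards: ['a']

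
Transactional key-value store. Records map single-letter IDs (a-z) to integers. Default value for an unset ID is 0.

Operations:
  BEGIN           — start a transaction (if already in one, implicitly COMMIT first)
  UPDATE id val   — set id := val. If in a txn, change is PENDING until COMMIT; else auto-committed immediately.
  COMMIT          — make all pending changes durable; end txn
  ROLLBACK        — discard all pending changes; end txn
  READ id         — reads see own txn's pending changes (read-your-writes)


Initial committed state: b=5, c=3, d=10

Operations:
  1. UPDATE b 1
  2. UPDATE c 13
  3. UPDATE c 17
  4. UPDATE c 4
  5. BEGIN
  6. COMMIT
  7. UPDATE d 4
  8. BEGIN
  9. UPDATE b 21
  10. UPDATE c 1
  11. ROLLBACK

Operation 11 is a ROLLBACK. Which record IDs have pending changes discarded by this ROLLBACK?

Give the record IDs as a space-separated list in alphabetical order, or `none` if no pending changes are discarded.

Answer: b c

Derivation:
Initial committed: {b=5, c=3, d=10}
Op 1: UPDATE b=1 (auto-commit; committed b=1)
Op 2: UPDATE c=13 (auto-commit; committed c=13)
Op 3: UPDATE c=17 (auto-commit; committed c=17)
Op 4: UPDATE c=4 (auto-commit; committed c=4)
Op 5: BEGIN: in_txn=True, pending={}
Op 6: COMMIT: merged [] into committed; committed now {b=1, c=4, d=10}
Op 7: UPDATE d=4 (auto-commit; committed d=4)
Op 8: BEGIN: in_txn=True, pending={}
Op 9: UPDATE b=21 (pending; pending now {b=21})
Op 10: UPDATE c=1 (pending; pending now {b=21, c=1})
Op 11: ROLLBACK: discarded pending ['b', 'c']; in_txn=False
ROLLBACK at op 11 discards: ['b', 'c']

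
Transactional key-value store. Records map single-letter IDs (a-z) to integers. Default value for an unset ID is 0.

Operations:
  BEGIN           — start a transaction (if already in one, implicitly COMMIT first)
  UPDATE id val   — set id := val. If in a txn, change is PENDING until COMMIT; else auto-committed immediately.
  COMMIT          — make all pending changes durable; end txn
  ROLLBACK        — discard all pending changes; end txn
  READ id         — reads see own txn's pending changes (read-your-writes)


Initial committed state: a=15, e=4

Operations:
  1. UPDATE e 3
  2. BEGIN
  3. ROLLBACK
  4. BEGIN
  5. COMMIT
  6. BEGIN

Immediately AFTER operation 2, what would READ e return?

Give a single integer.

Initial committed: {a=15, e=4}
Op 1: UPDATE e=3 (auto-commit; committed e=3)
Op 2: BEGIN: in_txn=True, pending={}
After op 2: visible(e) = 3 (pending={}, committed={a=15, e=3})

Answer: 3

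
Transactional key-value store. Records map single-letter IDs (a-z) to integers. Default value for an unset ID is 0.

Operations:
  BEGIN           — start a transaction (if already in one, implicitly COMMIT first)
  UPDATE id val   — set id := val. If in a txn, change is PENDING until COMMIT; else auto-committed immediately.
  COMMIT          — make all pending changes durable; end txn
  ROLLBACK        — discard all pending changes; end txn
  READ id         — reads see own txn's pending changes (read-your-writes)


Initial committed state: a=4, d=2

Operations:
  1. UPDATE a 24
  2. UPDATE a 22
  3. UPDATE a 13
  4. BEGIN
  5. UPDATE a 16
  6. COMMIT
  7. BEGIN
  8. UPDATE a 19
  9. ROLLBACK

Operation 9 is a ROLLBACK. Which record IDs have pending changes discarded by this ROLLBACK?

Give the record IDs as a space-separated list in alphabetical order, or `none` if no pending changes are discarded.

Initial committed: {a=4, d=2}
Op 1: UPDATE a=24 (auto-commit; committed a=24)
Op 2: UPDATE a=22 (auto-commit; committed a=22)
Op 3: UPDATE a=13 (auto-commit; committed a=13)
Op 4: BEGIN: in_txn=True, pending={}
Op 5: UPDATE a=16 (pending; pending now {a=16})
Op 6: COMMIT: merged ['a'] into committed; committed now {a=16, d=2}
Op 7: BEGIN: in_txn=True, pending={}
Op 8: UPDATE a=19 (pending; pending now {a=19})
Op 9: ROLLBACK: discarded pending ['a']; in_txn=False
ROLLBACK at op 9 discards: ['a']

Answer: a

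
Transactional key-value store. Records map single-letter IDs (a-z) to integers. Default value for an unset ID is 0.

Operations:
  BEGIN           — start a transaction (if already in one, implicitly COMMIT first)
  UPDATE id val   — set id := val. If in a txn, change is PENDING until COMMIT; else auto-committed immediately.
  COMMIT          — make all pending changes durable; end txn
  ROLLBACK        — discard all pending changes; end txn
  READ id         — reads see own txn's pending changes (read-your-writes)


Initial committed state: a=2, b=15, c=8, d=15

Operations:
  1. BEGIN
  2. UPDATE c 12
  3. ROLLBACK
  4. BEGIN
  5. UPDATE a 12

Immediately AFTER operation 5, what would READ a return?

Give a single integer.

Answer: 12

Derivation:
Initial committed: {a=2, b=15, c=8, d=15}
Op 1: BEGIN: in_txn=True, pending={}
Op 2: UPDATE c=12 (pending; pending now {c=12})
Op 3: ROLLBACK: discarded pending ['c']; in_txn=False
Op 4: BEGIN: in_txn=True, pending={}
Op 5: UPDATE a=12 (pending; pending now {a=12})
After op 5: visible(a) = 12 (pending={a=12}, committed={a=2, b=15, c=8, d=15})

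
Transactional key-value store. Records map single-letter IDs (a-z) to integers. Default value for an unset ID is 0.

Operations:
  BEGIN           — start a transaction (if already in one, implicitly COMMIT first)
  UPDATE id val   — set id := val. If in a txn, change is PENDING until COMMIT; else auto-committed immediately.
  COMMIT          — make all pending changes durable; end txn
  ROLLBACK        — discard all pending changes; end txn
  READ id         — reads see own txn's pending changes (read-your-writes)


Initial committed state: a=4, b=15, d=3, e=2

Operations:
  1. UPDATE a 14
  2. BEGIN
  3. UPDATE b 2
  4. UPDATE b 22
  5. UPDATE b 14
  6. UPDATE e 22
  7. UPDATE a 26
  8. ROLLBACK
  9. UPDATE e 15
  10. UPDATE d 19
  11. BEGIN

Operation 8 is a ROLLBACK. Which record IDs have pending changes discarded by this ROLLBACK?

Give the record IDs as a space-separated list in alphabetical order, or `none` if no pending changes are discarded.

Initial committed: {a=4, b=15, d=3, e=2}
Op 1: UPDATE a=14 (auto-commit; committed a=14)
Op 2: BEGIN: in_txn=True, pending={}
Op 3: UPDATE b=2 (pending; pending now {b=2})
Op 4: UPDATE b=22 (pending; pending now {b=22})
Op 5: UPDATE b=14 (pending; pending now {b=14})
Op 6: UPDATE e=22 (pending; pending now {b=14, e=22})
Op 7: UPDATE a=26 (pending; pending now {a=26, b=14, e=22})
Op 8: ROLLBACK: discarded pending ['a', 'b', 'e']; in_txn=False
Op 9: UPDATE e=15 (auto-commit; committed e=15)
Op 10: UPDATE d=19 (auto-commit; committed d=19)
Op 11: BEGIN: in_txn=True, pending={}
ROLLBACK at op 8 discards: ['a', 'b', 'e']

Answer: a b e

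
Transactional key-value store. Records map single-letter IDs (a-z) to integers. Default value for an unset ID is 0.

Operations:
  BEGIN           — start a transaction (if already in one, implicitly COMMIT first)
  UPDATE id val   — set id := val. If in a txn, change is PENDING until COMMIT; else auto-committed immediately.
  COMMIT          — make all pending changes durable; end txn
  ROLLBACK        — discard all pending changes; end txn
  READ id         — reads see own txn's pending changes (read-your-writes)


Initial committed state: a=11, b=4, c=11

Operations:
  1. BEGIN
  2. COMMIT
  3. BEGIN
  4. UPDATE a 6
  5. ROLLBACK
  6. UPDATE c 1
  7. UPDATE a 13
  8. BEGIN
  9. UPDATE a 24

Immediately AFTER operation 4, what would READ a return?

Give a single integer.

Initial committed: {a=11, b=4, c=11}
Op 1: BEGIN: in_txn=True, pending={}
Op 2: COMMIT: merged [] into committed; committed now {a=11, b=4, c=11}
Op 3: BEGIN: in_txn=True, pending={}
Op 4: UPDATE a=6 (pending; pending now {a=6})
After op 4: visible(a) = 6 (pending={a=6}, committed={a=11, b=4, c=11})

Answer: 6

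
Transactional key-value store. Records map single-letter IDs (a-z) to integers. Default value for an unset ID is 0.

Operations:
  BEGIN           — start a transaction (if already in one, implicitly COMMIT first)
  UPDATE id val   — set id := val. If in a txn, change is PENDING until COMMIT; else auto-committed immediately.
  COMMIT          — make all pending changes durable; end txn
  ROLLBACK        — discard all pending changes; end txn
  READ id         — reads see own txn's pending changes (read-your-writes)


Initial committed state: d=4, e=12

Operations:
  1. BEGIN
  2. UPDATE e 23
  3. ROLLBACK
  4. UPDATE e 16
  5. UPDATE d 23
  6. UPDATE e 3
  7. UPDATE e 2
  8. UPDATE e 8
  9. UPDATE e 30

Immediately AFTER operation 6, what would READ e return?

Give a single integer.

Initial committed: {d=4, e=12}
Op 1: BEGIN: in_txn=True, pending={}
Op 2: UPDATE e=23 (pending; pending now {e=23})
Op 3: ROLLBACK: discarded pending ['e']; in_txn=False
Op 4: UPDATE e=16 (auto-commit; committed e=16)
Op 5: UPDATE d=23 (auto-commit; committed d=23)
Op 6: UPDATE e=3 (auto-commit; committed e=3)
After op 6: visible(e) = 3 (pending={}, committed={d=23, e=3})

Answer: 3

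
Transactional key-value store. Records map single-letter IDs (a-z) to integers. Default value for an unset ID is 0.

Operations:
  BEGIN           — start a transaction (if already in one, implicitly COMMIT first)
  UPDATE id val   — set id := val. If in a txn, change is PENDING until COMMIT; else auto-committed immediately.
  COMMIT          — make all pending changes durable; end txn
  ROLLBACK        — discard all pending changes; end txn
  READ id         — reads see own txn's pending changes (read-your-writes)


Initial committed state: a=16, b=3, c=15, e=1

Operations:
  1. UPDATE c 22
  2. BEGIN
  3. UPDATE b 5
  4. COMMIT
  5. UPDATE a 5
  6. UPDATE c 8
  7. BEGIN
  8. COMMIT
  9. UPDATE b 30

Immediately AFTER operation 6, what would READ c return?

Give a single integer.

Answer: 8

Derivation:
Initial committed: {a=16, b=3, c=15, e=1}
Op 1: UPDATE c=22 (auto-commit; committed c=22)
Op 2: BEGIN: in_txn=True, pending={}
Op 3: UPDATE b=5 (pending; pending now {b=5})
Op 4: COMMIT: merged ['b'] into committed; committed now {a=16, b=5, c=22, e=1}
Op 5: UPDATE a=5 (auto-commit; committed a=5)
Op 6: UPDATE c=8 (auto-commit; committed c=8)
After op 6: visible(c) = 8 (pending={}, committed={a=5, b=5, c=8, e=1})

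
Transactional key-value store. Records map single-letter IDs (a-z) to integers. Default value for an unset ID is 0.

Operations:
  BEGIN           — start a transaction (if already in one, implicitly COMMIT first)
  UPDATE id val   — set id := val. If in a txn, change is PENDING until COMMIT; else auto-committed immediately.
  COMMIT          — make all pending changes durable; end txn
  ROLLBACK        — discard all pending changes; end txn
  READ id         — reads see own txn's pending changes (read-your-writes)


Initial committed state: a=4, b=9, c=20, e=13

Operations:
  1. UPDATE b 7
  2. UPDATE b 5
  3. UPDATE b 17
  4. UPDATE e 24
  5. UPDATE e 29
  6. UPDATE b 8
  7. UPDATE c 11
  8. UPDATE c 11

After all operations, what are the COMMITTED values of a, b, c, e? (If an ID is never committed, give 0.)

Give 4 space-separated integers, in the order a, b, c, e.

Initial committed: {a=4, b=9, c=20, e=13}
Op 1: UPDATE b=7 (auto-commit; committed b=7)
Op 2: UPDATE b=5 (auto-commit; committed b=5)
Op 3: UPDATE b=17 (auto-commit; committed b=17)
Op 4: UPDATE e=24 (auto-commit; committed e=24)
Op 5: UPDATE e=29 (auto-commit; committed e=29)
Op 6: UPDATE b=8 (auto-commit; committed b=8)
Op 7: UPDATE c=11 (auto-commit; committed c=11)
Op 8: UPDATE c=11 (auto-commit; committed c=11)
Final committed: {a=4, b=8, c=11, e=29}

Answer: 4 8 11 29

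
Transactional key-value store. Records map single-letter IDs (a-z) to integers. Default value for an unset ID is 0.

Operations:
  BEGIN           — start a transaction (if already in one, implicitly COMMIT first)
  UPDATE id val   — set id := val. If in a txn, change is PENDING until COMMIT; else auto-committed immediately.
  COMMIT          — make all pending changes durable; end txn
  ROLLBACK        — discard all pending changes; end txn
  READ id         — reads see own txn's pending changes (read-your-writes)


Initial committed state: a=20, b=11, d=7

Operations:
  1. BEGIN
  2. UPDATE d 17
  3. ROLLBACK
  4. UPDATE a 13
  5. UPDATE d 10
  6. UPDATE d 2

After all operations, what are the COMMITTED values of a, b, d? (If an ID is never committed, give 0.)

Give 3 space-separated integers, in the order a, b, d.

Initial committed: {a=20, b=11, d=7}
Op 1: BEGIN: in_txn=True, pending={}
Op 2: UPDATE d=17 (pending; pending now {d=17})
Op 3: ROLLBACK: discarded pending ['d']; in_txn=False
Op 4: UPDATE a=13 (auto-commit; committed a=13)
Op 5: UPDATE d=10 (auto-commit; committed d=10)
Op 6: UPDATE d=2 (auto-commit; committed d=2)
Final committed: {a=13, b=11, d=2}

Answer: 13 11 2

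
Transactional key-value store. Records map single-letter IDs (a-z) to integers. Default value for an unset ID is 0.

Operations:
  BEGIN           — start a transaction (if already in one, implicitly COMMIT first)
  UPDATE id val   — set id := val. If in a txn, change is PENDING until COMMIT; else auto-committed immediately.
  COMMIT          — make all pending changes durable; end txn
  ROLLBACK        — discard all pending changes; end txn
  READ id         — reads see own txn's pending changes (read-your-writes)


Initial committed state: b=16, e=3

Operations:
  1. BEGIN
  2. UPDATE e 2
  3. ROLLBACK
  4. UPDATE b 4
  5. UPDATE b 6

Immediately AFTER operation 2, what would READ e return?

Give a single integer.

Initial committed: {b=16, e=3}
Op 1: BEGIN: in_txn=True, pending={}
Op 2: UPDATE e=2 (pending; pending now {e=2})
After op 2: visible(e) = 2 (pending={e=2}, committed={b=16, e=3})

Answer: 2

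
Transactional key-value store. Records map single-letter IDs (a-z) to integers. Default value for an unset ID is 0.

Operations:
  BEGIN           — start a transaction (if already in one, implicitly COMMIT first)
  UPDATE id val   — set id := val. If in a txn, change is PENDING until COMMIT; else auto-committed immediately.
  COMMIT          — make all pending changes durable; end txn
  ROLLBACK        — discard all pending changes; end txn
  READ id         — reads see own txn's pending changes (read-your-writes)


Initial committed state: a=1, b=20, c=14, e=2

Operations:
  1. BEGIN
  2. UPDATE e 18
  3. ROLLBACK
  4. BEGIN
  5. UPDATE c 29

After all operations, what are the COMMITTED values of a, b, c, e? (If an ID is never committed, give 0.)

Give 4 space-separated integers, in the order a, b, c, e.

Answer: 1 20 14 2

Derivation:
Initial committed: {a=1, b=20, c=14, e=2}
Op 1: BEGIN: in_txn=True, pending={}
Op 2: UPDATE e=18 (pending; pending now {e=18})
Op 3: ROLLBACK: discarded pending ['e']; in_txn=False
Op 4: BEGIN: in_txn=True, pending={}
Op 5: UPDATE c=29 (pending; pending now {c=29})
Final committed: {a=1, b=20, c=14, e=2}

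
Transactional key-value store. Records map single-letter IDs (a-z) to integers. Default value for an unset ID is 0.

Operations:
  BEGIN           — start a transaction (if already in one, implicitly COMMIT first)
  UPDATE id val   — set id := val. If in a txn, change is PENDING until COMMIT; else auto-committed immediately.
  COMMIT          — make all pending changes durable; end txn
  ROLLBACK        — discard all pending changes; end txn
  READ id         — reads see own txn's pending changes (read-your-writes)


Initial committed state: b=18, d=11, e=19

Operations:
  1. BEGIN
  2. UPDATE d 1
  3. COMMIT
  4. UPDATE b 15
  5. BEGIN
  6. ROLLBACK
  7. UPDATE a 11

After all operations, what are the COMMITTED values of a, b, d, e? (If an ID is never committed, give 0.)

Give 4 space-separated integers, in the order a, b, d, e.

Answer: 11 15 1 19

Derivation:
Initial committed: {b=18, d=11, e=19}
Op 1: BEGIN: in_txn=True, pending={}
Op 2: UPDATE d=1 (pending; pending now {d=1})
Op 3: COMMIT: merged ['d'] into committed; committed now {b=18, d=1, e=19}
Op 4: UPDATE b=15 (auto-commit; committed b=15)
Op 5: BEGIN: in_txn=True, pending={}
Op 6: ROLLBACK: discarded pending []; in_txn=False
Op 7: UPDATE a=11 (auto-commit; committed a=11)
Final committed: {a=11, b=15, d=1, e=19}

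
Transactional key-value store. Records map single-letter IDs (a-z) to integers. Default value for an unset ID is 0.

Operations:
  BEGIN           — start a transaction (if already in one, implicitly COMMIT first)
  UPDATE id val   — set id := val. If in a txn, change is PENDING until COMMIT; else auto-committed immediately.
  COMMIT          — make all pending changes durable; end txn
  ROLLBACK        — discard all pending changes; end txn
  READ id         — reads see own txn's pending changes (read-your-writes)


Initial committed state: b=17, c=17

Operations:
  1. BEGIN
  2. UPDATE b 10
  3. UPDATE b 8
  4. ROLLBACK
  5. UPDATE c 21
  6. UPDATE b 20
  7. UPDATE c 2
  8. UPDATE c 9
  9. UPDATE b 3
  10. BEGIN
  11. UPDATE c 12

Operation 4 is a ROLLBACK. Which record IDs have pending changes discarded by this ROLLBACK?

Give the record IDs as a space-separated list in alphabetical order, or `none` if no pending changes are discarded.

Answer: b

Derivation:
Initial committed: {b=17, c=17}
Op 1: BEGIN: in_txn=True, pending={}
Op 2: UPDATE b=10 (pending; pending now {b=10})
Op 3: UPDATE b=8 (pending; pending now {b=8})
Op 4: ROLLBACK: discarded pending ['b']; in_txn=False
Op 5: UPDATE c=21 (auto-commit; committed c=21)
Op 6: UPDATE b=20 (auto-commit; committed b=20)
Op 7: UPDATE c=2 (auto-commit; committed c=2)
Op 8: UPDATE c=9 (auto-commit; committed c=9)
Op 9: UPDATE b=3 (auto-commit; committed b=3)
Op 10: BEGIN: in_txn=True, pending={}
Op 11: UPDATE c=12 (pending; pending now {c=12})
ROLLBACK at op 4 discards: ['b']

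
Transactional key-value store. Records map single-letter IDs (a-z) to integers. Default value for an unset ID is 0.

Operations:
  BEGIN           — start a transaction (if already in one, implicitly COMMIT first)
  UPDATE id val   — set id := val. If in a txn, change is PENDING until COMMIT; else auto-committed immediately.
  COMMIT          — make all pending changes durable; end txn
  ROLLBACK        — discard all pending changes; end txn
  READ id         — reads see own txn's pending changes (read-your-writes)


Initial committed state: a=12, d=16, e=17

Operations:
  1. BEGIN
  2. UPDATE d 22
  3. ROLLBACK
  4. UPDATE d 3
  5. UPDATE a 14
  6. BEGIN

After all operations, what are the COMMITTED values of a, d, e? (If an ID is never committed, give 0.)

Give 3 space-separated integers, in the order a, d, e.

Initial committed: {a=12, d=16, e=17}
Op 1: BEGIN: in_txn=True, pending={}
Op 2: UPDATE d=22 (pending; pending now {d=22})
Op 3: ROLLBACK: discarded pending ['d']; in_txn=False
Op 4: UPDATE d=3 (auto-commit; committed d=3)
Op 5: UPDATE a=14 (auto-commit; committed a=14)
Op 6: BEGIN: in_txn=True, pending={}
Final committed: {a=14, d=3, e=17}

Answer: 14 3 17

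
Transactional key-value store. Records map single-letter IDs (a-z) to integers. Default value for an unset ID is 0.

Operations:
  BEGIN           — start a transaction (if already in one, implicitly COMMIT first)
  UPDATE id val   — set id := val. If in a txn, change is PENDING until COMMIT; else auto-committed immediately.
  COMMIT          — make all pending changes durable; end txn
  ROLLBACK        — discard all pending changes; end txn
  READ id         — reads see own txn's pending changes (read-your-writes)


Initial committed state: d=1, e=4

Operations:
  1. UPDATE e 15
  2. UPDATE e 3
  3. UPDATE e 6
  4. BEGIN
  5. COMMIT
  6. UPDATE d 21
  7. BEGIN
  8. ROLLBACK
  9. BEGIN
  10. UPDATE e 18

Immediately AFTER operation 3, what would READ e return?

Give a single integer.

Initial committed: {d=1, e=4}
Op 1: UPDATE e=15 (auto-commit; committed e=15)
Op 2: UPDATE e=3 (auto-commit; committed e=3)
Op 3: UPDATE e=6 (auto-commit; committed e=6)
After op 3: visible(e) = 6 (pending={}, committed={d=1, e=6})

Answer: 6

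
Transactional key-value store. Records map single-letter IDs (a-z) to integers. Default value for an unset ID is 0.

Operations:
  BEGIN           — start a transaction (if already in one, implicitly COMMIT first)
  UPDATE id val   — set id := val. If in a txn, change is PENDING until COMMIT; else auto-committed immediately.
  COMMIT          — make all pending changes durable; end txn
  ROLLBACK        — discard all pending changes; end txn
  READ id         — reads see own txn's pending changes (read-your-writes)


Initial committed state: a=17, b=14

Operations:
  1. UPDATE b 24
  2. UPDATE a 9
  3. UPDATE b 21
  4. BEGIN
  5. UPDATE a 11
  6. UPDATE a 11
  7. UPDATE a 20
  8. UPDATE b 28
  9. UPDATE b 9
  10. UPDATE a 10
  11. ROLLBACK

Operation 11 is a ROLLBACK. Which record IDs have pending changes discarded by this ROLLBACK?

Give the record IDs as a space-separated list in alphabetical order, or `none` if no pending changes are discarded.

Initial committed: {a=17, b=14}
Op 1: UPDATE b=24 (auto-commit; committed b=24)
Op 2: UPDATE a=9 (auto-commit; committed a=9)
Op 3: UPDATE b=21 (auto-commit; committed b=21)
Op 4: BEGIN: in_txn=True, pending={}
Op 5: UPDATE a=11 (pending; pending now {a=11})
Op 6: UPDATE a=11 (pending; pending now {a=11})
Op 7: UPDATE a=20 (pending; pending now {a=20})
Op 8: UPDATE b=28 (pending; pending now {a=20, b=28})
Op 9: UPDATE b=9 (pending; pending now {a=20, b=9})
Op 10: UPDATE a=10 (pending; pending now {a=10, b=9})
Op 11: ROLLBACK: discarded pending ['a', 'b']; in_txn=False
ROLLBACK at op 11 discards: ['a', 'b']

Answer: a b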